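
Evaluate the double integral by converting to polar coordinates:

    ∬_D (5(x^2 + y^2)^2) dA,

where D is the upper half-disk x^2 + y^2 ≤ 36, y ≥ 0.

The region D is 0 ≤ r ≤ 6, 0 ≤ θ ≤ π in polar coordinates, where x = r cos(θ), y = r sin(θ), and dA = r dr dθ.

Under the substitution, the integrand becomes 5r^4, so

    ∬_D (5(x^2 + y^2)^2) dA = ∫_{0}^{π} ∫_{0}^{6} (5r^4) · r dr dθ.

Inner integral (in r): ∫_{0}^{6} (5r^4) · r dr = 38880.

Outer integral (in θ): ∫_{0}^{π} (38880) dθ = 38880π.

Therefore ∬_D (5(x^2 + y^2)^2) dA = 38880π.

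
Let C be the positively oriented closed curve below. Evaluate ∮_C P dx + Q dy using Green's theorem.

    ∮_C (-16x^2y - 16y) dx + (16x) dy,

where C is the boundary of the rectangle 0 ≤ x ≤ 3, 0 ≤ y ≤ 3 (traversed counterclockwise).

Green's theorem converts the closed line integral into a double integral over the enclosed region D:

    ∮_C P dx + Q dy = ∬_D (∂Q/∂x - ∂P/∂y) dA.

Here P = -16x^2y - 16y, Q = 16x, so

    ∂Q/∂x = 16,    ∂P/∂y = -16x^2 - 16,
    ∂Q/∂x - ∂P/∂y = 16x^2 + 32.

D is the region 0 ≤ x ≤ 3, 0 ≤ y ≤ 3. Evaluating the double integral:

    ∬_D (16x^2 + 32) dA = ∫_0^{3} ∫_0^{3} (16x^2 + 32) dy dx.

Inner (y from 0 to 3): 48x^2 + 96.
Outer (x from 0 to 3): 720.

Therefore ∮_C P dx + Q dy = 720.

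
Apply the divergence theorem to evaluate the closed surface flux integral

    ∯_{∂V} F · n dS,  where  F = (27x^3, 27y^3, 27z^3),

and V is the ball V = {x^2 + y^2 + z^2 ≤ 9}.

By the divergence theorem,

    ∯_{∂V} F · n dS = ∭_V (∇ · F) dV.

Compute the divergence:
    ∇ · F = ∂F_x/∂x + ∂F_y/∂y + ∂F_z/∂z = 81x^2 + 81y^2 + 81z^2.

In spherical coordinates, x = ρ sin(φ) cos(θ), y = ρ sin(φ) sin(θ), z = ρ cos(φ), dV = ρ^2 sin(φ) dρ dφ dθ, with 0 ≤ ρ ≤ 3, 0 ≤ φ ≤ π, 0 ≤ θ ≤ 2π.

The integrand, after substitution and multiplying by the volume element, becomes (81ρ^2) · ρ^2 sin(φ), so

    ∭_V (∇·F) dV = ∫_0^{2π} ∫_0^{π} ∫_0^{3} (81ρ^2) · ρ^2 sin(φ) dρ dφ dθ.

Inner (ρ from 0 to 3): 19683sin(φ)/5.
Middle (φ from 0 to π): 39366/5.
Outer (θ from 0 to 2π): 78732π/5.

Therefore ∯_{∂V} F · n dS = 78732π/5.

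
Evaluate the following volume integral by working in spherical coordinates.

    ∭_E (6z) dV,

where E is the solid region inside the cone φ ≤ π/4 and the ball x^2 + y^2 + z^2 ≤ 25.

In spherical coordinates, x = ρ sin(φ) cos(θ), y = ρ sin(φ) sin(θ), z = ρ cos(φ), and dV = ρ^2 sin(φ) dρ dφ dθ.

The integrand becomes 6ρ cos(φ), so

    ∭_E (6z) dV = ∫_{0}^{2π} ∫_{0}^{π/4} ∫_{0}^{5} (6ρ cos(φ)) · ρ^2 sin(φ) dρ dφ dθ.

Inner (ρ): 1875sin(2φ)/4.
Middle (φ): 1875/8.
Outer (θ): 1875π/4.

Therefore the triple integral equals 1875π/4.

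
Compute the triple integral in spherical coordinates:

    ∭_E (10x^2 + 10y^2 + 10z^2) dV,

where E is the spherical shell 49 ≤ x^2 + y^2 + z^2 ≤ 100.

In spherical coordinates, x = ρ sin(φ) cos(θ), y = ρ sin(φ) sin(θ), z = ρ cos(φ), and dV = ρ^2 sin(φ) dρ dφ dθ.

The integrand becomes 10ρ^2, so

    ∭_E (10x^2 + 10y^2 + 10z^2) dV = ∫_{0}^{2π} ∫_{0}^{π} ∫_{7}^{10} (10ρ^2) · ρ^2 sin(φ) dρ dφ dθ.

Inner (ρ): 166386sin(φ).
Middle (φ): 332772.
Outer (θ): 665544π.

Therefore the triple integral equals 665544π.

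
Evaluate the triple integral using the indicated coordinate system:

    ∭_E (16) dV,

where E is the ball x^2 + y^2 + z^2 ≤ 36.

In spherical coordinates, x = ρ sin(φ) cos(θ), y = ρ sin(φ) sin(θ), z = ρ cos(φ), and dV = ρ^2 sin(φ) dρ dφ dθ.

The integrand becomes 16, so

    ∭_E (16) dV = ∫_{0}^{2π} ∫_{0}^{π} ∫_{0}^{6} (16) · ρ^2 sin(φ) dρ dφ dθ.

Inner (ρ): 1152sin(φ).
Middle (φ): 2304.
Outer (θ): 4608π.

Therefore the triple integral equals 4608π.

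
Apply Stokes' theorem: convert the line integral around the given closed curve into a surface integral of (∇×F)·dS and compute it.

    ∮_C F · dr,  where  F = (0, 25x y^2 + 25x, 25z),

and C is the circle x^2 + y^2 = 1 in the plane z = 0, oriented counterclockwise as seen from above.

Let S be the flat disk x^2 + y^2 ≤ 1 in the plane z = 0, with upward unit normal n̂ = ẑ. By Stokes' theorem,

    ∮_C F · dr = ∬_S (∇ × F) · n̂ dS = ∬_D (curl F)_z dA,

where D is the disk x^2 + y^2 ≤ 1.

Compute the curl of F = (0, 25x y^2 + 25x, 25z):
    (∇ × F)_x = ∂F_z/∂y - ∂F_y/∂z = 0,
    (∇ × F)_y = ∂F_x/∂z - ∂F_z/∂x = 0,
    (∇ × F)_z = ∂F_y/∂x - ∂F_x/∂y = 25y^2 + 25.

On z = 0, (curl F)_z = 25y^2 + 25.

Convert to polar (x = r cos θ, y = r sin θ, dA = r dr dθ); the integrand becomes 25r^2sin(θ)^2 + 25, so

    ∬_D (curl F)_z dA = ∫_0^{2π} ∫_0^{1} (25r^2sin(θ)^2 + 25) · r dr dθ.

Inner (r from 0 to 1): 25sin(θ)^2/4 + 25/2.
Outer (θ from 0 to 2π): 125π/4.

Therefore ∮_C F · dr = 125π/4.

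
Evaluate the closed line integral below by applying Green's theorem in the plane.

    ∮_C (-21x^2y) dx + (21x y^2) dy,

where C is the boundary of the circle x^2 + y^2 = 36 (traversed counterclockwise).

Green's theorem converts the closed line integral into a double integral over the enclosed region D:

    ∮_C P dx + Q dy = ∬_D (∂Q/∂x - ∂P/∂y) dA.

Here P = -21x^2y, Q = 21x y^2, so

    ∂Q/∂x = 21y^2,    ∂P/∂y = -21x^2,
    ∂Q/∂x - ∂P/∂y = 21x^2 + 21y^2.

D is the region x^2 + y^2 ≤ 36. Evaluating the double integral:

In polar coordinates (x = r cos θ, y = r sin θ, dA = r dr dθ) the integrand becomes 21r^2, so

    ∬_D (21x^2 + 21y^2) dA = ∫_0^{2π} ∫_0^{6} (21r^2) · r dr dθ.

Inner (r from 0 to 6): 6804.
Outer (θ from 0 to 2π): 13608π.

Therefore ∮_C P dx + Q dy = 13608π.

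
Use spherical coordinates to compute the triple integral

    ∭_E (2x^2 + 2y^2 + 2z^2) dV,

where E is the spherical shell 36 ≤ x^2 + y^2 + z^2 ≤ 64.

In spherical coordinates, x = ρ sin(φ) cos(θ), y = ρ sin(φ) sin(θ), z = ρ cos(φ), and dV = ρ^2 sin(φ) dρ dφ dθ.

The integrand becomes 2ρ^2, so

    ∭_E (2x^2 + 2y^2 + 2z^2) dV = ∫_{0}^{2π} ∫_{0}^{π} ∫_{6}^{8} (2ρ^2) · ρ^2 sin(φ) dρ dφ dθ.

Inner (ρ): 49984sin(φ)/5.
Middle (φ): 99968/5.
Outer (θ): 199936π/5.

Therefore the triple integral equals 199936π/5.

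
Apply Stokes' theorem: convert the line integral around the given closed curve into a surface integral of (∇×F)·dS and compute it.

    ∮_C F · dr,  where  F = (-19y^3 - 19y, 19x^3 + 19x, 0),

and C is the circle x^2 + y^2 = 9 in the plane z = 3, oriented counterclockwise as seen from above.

Let S be the flat disk x^2 + y^2 ≤ 9 in the plane z = 3, with upward unit normal n̂ = ẑ. By Stokes' theorem,

    ∮_C F · dr = ∬_S (∇ × F) · n̂ dS = ∬_D (curl F)_z dA,

where D is the disk x^2 + y^2 ≤ 9.

Compute the curl of F = (-19y^3 - 19y, 19x^3 + 19x, 0):
    (∇ × F)_x = ∂F_z/∂y - ∂F_y/∂z = 0,
    (∇ × F)_y = ∂F_x/∂z - ∂F_z/∂x = 0,
    (∇ × F)_z = ∂F_y/∂x - ∂F_x/∂y = 57x^2 + 57y^2 + 38.

On z = 3, (curl F)_z = 57x^2 + 57y^2 + 38.

Convert to polar (x = r cos θ, y = r sin θ, dA = r dr dθ); the integrand becomes 57r^2 + 38, so

    ∬_D (curl F)_z dA = ∫_0^{2π} ∫_0^{3} (57r^2 + 38) · r dr dθ.

Inner (r from 0 to 3): 5301/4.
Outer (θ from 0 to 2π): 5301π/2.

Therefore ∮_C F · dr = 5301π/2.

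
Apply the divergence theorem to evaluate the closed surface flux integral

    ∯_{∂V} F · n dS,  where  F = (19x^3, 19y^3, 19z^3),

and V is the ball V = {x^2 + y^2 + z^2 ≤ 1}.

By the divergence theorem,

    ∯_{∂V} F · n dS = ∭_V (∇ · F) dV.

Compute the divergence:
    ∇ · F = ∂F_x/∂x + ∂F_y/∂y + ∂F_z/∂z = 57x^2 + 57y^2 + 57z^2.

In spherical coordinates, x = ρ sin(φ) cos(θ), y = ρ sin(φ) sin(θ), z = ρ cos(φ), dV = ρ^2 sin(φ) dρ dφ dθ, with 0 ≤ ρ ≤ 1, 0 ≤ φ ≤ π, 0 ≤ θ ≤ 2π.

The integrand, after substitution and multiplying by the volume element, becomes (57ρ^2) · ρ^2 sin(φ), so

    ∭_V (∇·F) dV = ∫_0^{2π} ∫_0^{π} ∫_0^{1} (57ρ^2) · ρ^2 sin(φ) dρ dφ dθ.

Inner (ρ from 0 to 1): 57sin(φ)/5.
Middle (φ from 0 to π): 114/5.
Outer (θ from 0 to 2π): 228π/5.

Therefore ∯_{∂V} F · n dS = 228π/5.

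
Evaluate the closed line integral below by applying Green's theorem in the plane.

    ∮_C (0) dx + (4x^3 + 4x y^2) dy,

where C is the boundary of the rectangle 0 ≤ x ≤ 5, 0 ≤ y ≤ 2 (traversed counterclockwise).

Green's theorem converts the closed line integral into a double integral over the enclosed region D:

    ∮_C P dx + Q dy = ∬_D (∂Q/∂x - ∂P/∂y) dA.

Here P = 0, Q = 4x^3 + 4x y^2, so

    ∂Q/∂x = 12x^2 + 4y^2,    ∂P/∂y = 0,
    ∂Q/∂x - ∂P/∂y = 12x^2 + 4y^2.

D is the region 0 ≤ x ≤ 5, 0 ≤ y ≤ 2. Evaluating the double integral:

    ∬_D (12x^2 + 4y^2) dA = ∫_0^{5} ∫_0^{2} (12x^2 + 4y^2) dy dx.

Inner (y from 0 to 2): 24x^2 + 32/3.
Outer (x from 0 to 5): 3160/3.

Therefore ∮_C P dx + Q dy = 3160/3.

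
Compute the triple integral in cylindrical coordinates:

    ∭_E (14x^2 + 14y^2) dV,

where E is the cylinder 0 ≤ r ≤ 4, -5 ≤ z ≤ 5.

In cylindrical coordinates, x = r cos(θ), y = r sin(θ), z = z, and dV = r dr dθ dz.

The integrand becomes 14r^2, so

    ∭_E (14x^2 + 14y^2) dV = ∫_{0}^{2π} ∫_{0}^{4} ∫_{-5}^{5} (14r^2) · r dz dr dθ.

Inner (z): 140r^3.
Middle (r from 0 to 4): 8960.
Outer (θ): 17920π.

Therefore the triple integral equals 17920π.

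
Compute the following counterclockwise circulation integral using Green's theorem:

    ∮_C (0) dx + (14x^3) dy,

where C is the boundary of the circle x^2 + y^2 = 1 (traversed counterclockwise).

Green's theorem converts the closed line integral into a double integral over the enclosed region D:

    ∮_C P dx + Q dy = ∬_D (∂Q/∂x - ∂P/∂y) dA.

Here P = 0, Q = 14x^3, so

    ∂Q/∂x = 42x^2,    ∂P/∂y = 0,
    ∂Q/∂x - ∂P/∂y = 42x^2.

D is the region x^2 + y^2 ≤ 1. Evaluating the double integral:

In polar coordinates (x = r cos θ, y = r sin θ, dA = r dr dθ) the integrand becomes 42r^2cos(θ)^2, so

    ∬_D (42x^2) dA = ∫_0^{2π} ∫_0^{1} (42r^2cos(θ)^2) · r dr dθ.

Inner (r from 0 to 1): 21cos(θ)^2/2.
Outer (θ from 0 to 2π): 21π/2.

Therefore ∮_C P dx + Q dy = 21π/2.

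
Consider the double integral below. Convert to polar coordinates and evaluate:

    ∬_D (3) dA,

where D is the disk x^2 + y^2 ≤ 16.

The region D is 0 ≤ r ≤ 4, 0 ≤ θ ≤ 2π in polar coordinates, where x = r cos(θ), y = r sin(θ), and dA = r dr dθ.

Under the substitution, the integrand becomes 3, so

    ∬_D (3) dA = ∫_{0}^{2π} ∫_{0}^{4} (3) · r dr dθ.

Inner integral (in r): ∫_{0}^{4} (3) · r dr = 24.

Outer integral (in θ): ∫_{0}^{2π} (24) dθ = 48π.

Therefore ∬_D (3) dA = 48π.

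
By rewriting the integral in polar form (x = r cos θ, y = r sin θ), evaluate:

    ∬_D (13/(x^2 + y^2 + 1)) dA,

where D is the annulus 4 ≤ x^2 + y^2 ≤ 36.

The region D is 2 ≤ r ≤ 6, 0 ≤ θ ≤ 2π in polar coordinates, where x = r cos(θ), y = r sin(θ), and dA = r dr dθ.

Under the substitution, the integrand becomes 13/(r^2 + 1), so

    ∬_D (13/(x^2 + y^2 + 1)) dA = ∫_{0}^{2π} ∫_{2}^{6} (13/(r^2 + 1)) · r dr dθ.

Inner integral (in r): ∫_{2}^{6} (13/(r^2 + 1)) · r dr = log(2565726409sqrt(185)/78125).

Outer integral (in θ): ∫_{0}^{2π} (log(2565726409sqrt(185)/78125)) dθ = log((2565726409sqrt(185)/78125)^(2π)).

Therefore ∬_D (13/(x^2 + y^2 + 1)) dA = log((2565726409sqrt(185)/78125)^(2π)).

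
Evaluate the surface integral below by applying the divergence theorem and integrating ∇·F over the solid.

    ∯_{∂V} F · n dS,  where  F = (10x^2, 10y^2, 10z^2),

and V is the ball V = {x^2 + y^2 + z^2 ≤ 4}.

By the divergence theorem,

    ∯_{∂V} F · n dS = ∭_V (∇ · F) dV.

Compute the divergence:
    ∇ · F = ∂F_x/∂x + ∂F_y/∂y + ∂F_z/∂z = 20x + 20y + 20z.

In spherical coordinates, x = ρ sin(φ) cos(θ), y = ρ sin(φ) sin(θ), z = ρ cos(φ), dV = ρ^2 sin(φ) dρ dφ dθ, with 0 ≤ ρ ≤ 2, 0 ≤ φ ≤ π, 0 ≤ θ ≤ 2π.

The integrand, after substitution and multiplying by the volume element, becomes (20ρ (sqrt(2)sin(φ)sin(θ + π/4) + cos(φ))) · ρ^2 sin(φ), so

    ∭_V (∇·F) dV = ∫_0^{2π} ∫_0^{π} ∫_0^{2} (20ρ (sqrt(2)sin(φ)sin(θ + π/4) + cos(φ))) · ρ^2 sin(φ) dρ dφ dθ.

Inner (ρ from 0 to 2): 80(sqrt(2)sin(φ)sin(θ + π/4) + cos(φ))sin(φ).
Middle (φ from 0 to π): 40sqrt(2)π sin(θ + π/4).
Outer (θ from 0 to 2π): 0.

Therefore ∯_{∂V} F · n dS = 0.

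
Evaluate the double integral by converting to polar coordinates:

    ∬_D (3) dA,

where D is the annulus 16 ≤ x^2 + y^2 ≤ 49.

The region D is 4 ≤ r ≤ 7, 0 ≤ θ ≤ 2π in polar coordinates, where x = r cos(θ), y = r sin(θ), and dA = r dr dθ.

Under the substitution, the integrand becomes 3, so

    ∬_D (3) dA = ∫_{0}^{2π} ∫_{4}^{7} (3) · r dr dθ.

Inner integral (in r): ∫_{4}^{7} (3) · r dr = 99/2.

Outer integral (in θ): ∫_{0}^{2π} (99/2) dθ = 99π.

Therefore ∬_D (3) dA = 99π.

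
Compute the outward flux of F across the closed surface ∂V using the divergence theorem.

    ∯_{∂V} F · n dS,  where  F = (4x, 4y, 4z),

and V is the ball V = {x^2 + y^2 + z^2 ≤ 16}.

By the divergence theorem,

    ∯_{∂V} F · n dS = ∭_V (∇ · F) dV.

Compute the divergence:
    ∇ · F = ∂F_x/∂x + ∂F_y/∂y + ∂F_z/∂z = 4 + 4 + 4 = 12.

In spherical coordinates, x = ρ sin(φ) cos(θ), y = ρ sin(φ) sin(θ), z = ρ cos(φ), dV = ρ^2 sin(φ) dρ dφ dθ, with 0 ≤ ρ ≤ 4, 0 ≤ φ ≤ π, 0 ≤ θ ≤ 2π.

The integrand, after substitution and multiplying by the volume element, becomes (12) · ρ^2 sin(φ), so

    ∭_V (∇·F) dV = ∫_0^{2π} ∫_0^{π} ∫_0^{4} (12) · ρ^2 sin(φ) dρ dφ dθ.

Inner (ρ from 0 to 4): 256sin(φ).
Middle (φ from 0 to π): 512.
Outer (θ from 0 to 2π): 1024π.

Therefore ∯_{∂V} F · n dS = 1024π.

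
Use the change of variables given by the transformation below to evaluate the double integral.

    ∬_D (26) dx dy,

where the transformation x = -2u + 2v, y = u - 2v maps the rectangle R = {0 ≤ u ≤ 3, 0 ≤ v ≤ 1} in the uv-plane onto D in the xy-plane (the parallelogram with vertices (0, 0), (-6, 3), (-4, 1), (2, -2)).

Compute the Jacobian determinant of (x, y) with respect to (u, v):

    ∂(x,y)/∂(u,v) = | -2  2 | = (-2)(-2) - (2)(1) = 2.
                   | 1  -2 |

Its absolute value is |J| = 2 (the area scaling factor).

Substituting x = -2u + 2v, y = u - 2v into the integrand,

    26 → 26,

so the integral becomes

    ∬_R (26) · |J| du dv = ∫_0^3 ∫_0^1 (52) dv du.

Inner (v): 52.
Outer (u): 156.

Therefore ∬_D (26) dx dy = 156.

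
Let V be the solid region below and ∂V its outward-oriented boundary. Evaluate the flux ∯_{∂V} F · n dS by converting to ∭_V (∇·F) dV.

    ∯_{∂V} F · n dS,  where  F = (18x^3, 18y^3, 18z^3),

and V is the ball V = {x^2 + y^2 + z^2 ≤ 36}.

By the divergence theorem,

    ∯_{∂V} F · n dS = ∭_V (∇ · F) dV.

Compute the divergence:
    ∇ · F = ∂F_x/∂x + ∂F_y/∂y + ∂F_z/∂z = 54x^2 + 54y^2 + 54z^2.

In spherical coordinates, x = ρ sin(φ) cos(θ), y = ρ sin(φ) sin(θ), z = ρ cos(φ), dV = ρ^2 sin(φ) dρ dφ dθ, with 0 ≤ ρ ≤ 6, 0 ≤ φ ≤ π, 0 ≤ θ ≤ 2π.

The integrand, after substitution and multiplying by the volume element, becomes (54ρ^2) · ρ^2 sin(φ), so

    ∭_V (∇·F) dV = ∫_0^{2π} ∫_0^{π} ∫_0^{6} (54ρ^2) · ρ^2 sin(φ) dρ dφ dθ.

Inner (ρ from 0 to 6): 419904sin(φ)/5.
Middle (φ from 0 to π): 839808/5.
Outer (θ from 0 to 2π): 1679616π/5.

Therefore ∯_{∂V} F · n dS = 1679616π/5.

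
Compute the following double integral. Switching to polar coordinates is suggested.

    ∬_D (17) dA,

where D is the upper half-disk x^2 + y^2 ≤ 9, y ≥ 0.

The region D is 0 ≤ r ≤ 3, 0 ≤ θ ≤ π in polar coordinates, where x = r cos(θ), y = r sin(θ), and dA = r dr dθ.

Under the substitution, the integrand becomes 17, so

    ∬_D (17) dA = ∫_{0}^{π} ∫_{0}^{3} (17) · r dr dθ.

Inner integral (in r): ∫_{0}^{3} (17) · r dr = 153/2.

Outer integral (in θ): ∫_{0}^{π} (153/2) dθ = 153π/2.

Therefore ∬_D (17) dA = 153π/2.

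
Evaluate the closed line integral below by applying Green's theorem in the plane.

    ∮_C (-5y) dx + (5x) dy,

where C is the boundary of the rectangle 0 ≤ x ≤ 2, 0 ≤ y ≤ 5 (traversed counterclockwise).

Green's theorem converts the closed line integral into a double integral over the enclosed region D:

    ∮_C P dx + Q dy = ∬_D (∂Q/∂x - ∂P/∂y) dA.

Here P = -5y, Q = 5x, so

    ∂Q/∂x = 5,    ∂P/∂y = -5,
    ∂Q/∂x - ∂P/∂y = 10.

D is the region 0 ≤ x ≤ 2, 0 ≤ y ≤ 5. Evaluating the double integral:

    ∬_D (10) dA = ∫_0^{2} ∫_0^{5} (10) dy dx.

Inner (y from 0 to 5): 50.
Outer (x from 0 to 2): 100.

Therefore ∮_C P dx + Q dy = 100.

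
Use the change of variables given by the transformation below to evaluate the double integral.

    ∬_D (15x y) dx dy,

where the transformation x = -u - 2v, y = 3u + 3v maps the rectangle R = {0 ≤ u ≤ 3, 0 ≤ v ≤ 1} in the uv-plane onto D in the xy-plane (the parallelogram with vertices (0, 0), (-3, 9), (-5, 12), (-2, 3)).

Compute the Jacobian determinant of (x, y) with respect to (u, v):

    ∂(x,y)/∂(u,v) = | -1  -2 | = (-1)(3) - (-2)(3) = 3.
                   | 3  3 |

Its absolute value is |J| = 3 (the area scaling factor).

Substituting x = -u - 2v, y = 3u + 3v into the integrand,

    15x y → -45u^2 - 135u v - 90v^2,

so the integral becomes

    ∬_R (-45u^2 - 135u v - 90v^2) · |J| du dv = ∫_0^3 ∫_0^1 (-135u^2 - 405u v - 270v^2) dv du.

Inner (v): -135u^2 - 405u/2 - 90.
Outer (u): -9585/4.

Therefore ∬_D (15x y) dx dy = -9585/4.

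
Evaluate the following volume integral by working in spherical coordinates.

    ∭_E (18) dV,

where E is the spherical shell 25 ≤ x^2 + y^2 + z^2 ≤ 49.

In spherical coordinates, x = ρ sin(φ) cos(θ), y = ρ sin(φ) sin(θ), z = ρ cos(φ), and dV = ρ^2 sin(φ) dρ dφ dθ.

The integrand becomes 18, so

    ∭_E (18) dV = ∫_{0}^{2π} ∫_{0}^{π} ∫_{5}^{7} (18) · ρ^2 sin(φ) dρ dφ dθ.

Inner (ρ): 1308sin(φ).
Middle (φ): 2616.
Outer (θ): 5232π.

Therefore the triple integral equals 5232π.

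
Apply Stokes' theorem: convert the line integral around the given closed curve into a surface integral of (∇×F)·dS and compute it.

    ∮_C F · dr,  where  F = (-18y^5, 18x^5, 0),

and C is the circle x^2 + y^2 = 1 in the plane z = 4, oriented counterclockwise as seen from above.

Let S be the flat disk x^2 + y^2 ≤ 1 in the plane z = 4, with upward unit normal n̂ = ẑ. By Stokes' theorem,

    ∮_C F · dr = ∬_S (∇ × F) · n̂ dS = ∬_D (curl F)_z dA,

where D is the disk x^2 + y^2 ≤ 1.

Compute the curl of F = (-18y^5, 18x^5, 0):
    (∇ × F)_x = ∂F_z/∂y - ∂F_y/∂z = 0,
    (∇ × F)_y = ∂F_x/∂z - ∂F_z/∂x = 0,
    (∇ × F)_z = ∂F_y/∂x - ∂F_x/∂y = 90x^4 + 90y^4.

On z = 4, (curl F)_z = 90x^4 + 90y^4.

Convert to polar (x = r cos θ, y = r sin θ, dA = r dr dθ); the integrand becomes 90r^4(sin(θ)^4 + cos(θ)^4), so

    ∬_D (curl F)_z dA = ∫_0^{2π} ∫_0^{1} (90r^4(sin(θ)^4 + cos(θ)^4)) · r dr dθ.

Inner (r from 0 to 1): 15sin(θ)^4 + 15cos(θ)^4.
Outer (θ from 0 to 2π): 45π/2.

Therefore ∮_C F · dr = 45π/2.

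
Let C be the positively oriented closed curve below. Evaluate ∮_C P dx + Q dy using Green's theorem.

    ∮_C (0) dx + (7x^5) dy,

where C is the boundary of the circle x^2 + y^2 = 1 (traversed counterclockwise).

Green's theorem converts the closed line integral into a double integral over the enclosed region D:

    ∮_C P dx + Q dy = ∬_D (∂Q/∂x - ∂P/∂y) dA.

Here P = 0, Q = 7x^5, so

    ∂Q/∂x = 35x^4,    ∂P/∂y = 0,
    ∂Q/∂x - ∂P/∂y = 35x^4.

D is the region x^2 + y^2 ≤ 1. Evaluating the double integral:

In polar coordinates (x = r cos θ, y = r sin θ, dA = r dr dθ) the integrand becomes 35r^4cos(θ)^4, so

    ∬_D (35x^4) dA = ∫_0^{2π} ∫_0^{1} (35r^4cos(θ)^4) · r dr dθ.

Inner (r from 0 to 1): 35cos(θ)^4/6.
Outer (θ from 0 to 2π): 35π/8.

Therefore ∮_C P dx + Q dy = 35π/8.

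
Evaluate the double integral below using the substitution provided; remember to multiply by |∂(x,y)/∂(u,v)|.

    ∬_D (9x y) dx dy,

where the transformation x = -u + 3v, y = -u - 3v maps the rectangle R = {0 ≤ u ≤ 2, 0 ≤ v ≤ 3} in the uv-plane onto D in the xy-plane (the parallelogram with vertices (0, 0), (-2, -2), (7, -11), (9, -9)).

Compute the Jacobian determinant of (x, y) with respect to (u, v):

    ∂(x,y)/∂(u,v) = | -1  3 | = (-1)(-3) - (3)(-1) = 6.
                   | -1  -3 |

Its absolute value is |J| = 6 (the area scaling factor).

Substituting x = -u + 3v, y = -u - 3v into the integrand,

    9x y → 9u^2 - 81v^2,

so the integral becomes

    ∬_R (9u^2 - 81v^2) · |J| du dv = ∫_0^2 ∫_0^3 (54u^2 - 486v^2) dv du.

Inner (v): 162u^2 - 4374.
Outer (u): -8316.

Therefore ∬_D (9x y) dx dy = -8316.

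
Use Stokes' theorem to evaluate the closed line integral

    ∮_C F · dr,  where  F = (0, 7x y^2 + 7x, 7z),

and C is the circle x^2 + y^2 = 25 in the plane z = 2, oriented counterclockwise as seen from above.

Let S be the flat disk x^2 + y^2 ≤ 25 in the plane z = 2, with upward unit normal n̂ = ẑ. By Stokes' theorem,

    ∮_C F · dr = ∬_S (∇ × F) · n̂ dS = ∬_D (curl F)_z dA,

where D is the disk x^2 + y^2 ≤ 25.

Compute the curl of F = (0, 7x y^2 + 7x, 7z):
    (∇ × F)_x = ∂F_z/∂y - ∂F_y/∂z = 0,
    (∇ × F)_y = ∂F_x/∂z - ∂F_z/∂x = 0,
    (∇ × F)_z = ∂F_y/∂x - ∂F_x/∂y = 7y^2 + 7.

On z = 2, (curl F)_z = 7y^2 + 7.

Convert to polar (x = r cos θ, y = r sin θ, dA = r dr dθ); the integrand becomes 7r^2sin(θ)^2 + 7, so

    ∬_D (curl F)_z dA = ∫_0^{2π} ∫_0^{5} (7r^2sin(θ)^2 + 7) · r dr dθ.

Inner (r from 0 to 5): 4375sin(θ)^2/4 + 175/2.
Outer (θ from 0 to 2π): 5075π/4.

Therefore ∮_C F · dr = 5075π/4.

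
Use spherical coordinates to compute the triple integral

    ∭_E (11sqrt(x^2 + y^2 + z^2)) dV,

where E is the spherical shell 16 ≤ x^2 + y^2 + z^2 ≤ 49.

In spherical coordinates, x = ρ sin(φ) cos(θ), y = ρ sin(φ) sin(θ), z = ρ cos(φ), and dV = ρ^2 sin(φ) dρ dφ dθ.

The integrand becomes 11ρ, so

    ∭_E (11sqrt(x^2 + y^2 + z^2)) dV = ∫_{0}^{2π} ∫_{0}^{π} ∫_{4}^{7} (11ρ) · ρ^2 sin(φ) dρ dφ dθ.

Inner (ρ): 23595sin(φ)/4.
Middle (φ): 23595/2.
Outer (θ): 23595π.

Therefore the triple integral equals 23595π.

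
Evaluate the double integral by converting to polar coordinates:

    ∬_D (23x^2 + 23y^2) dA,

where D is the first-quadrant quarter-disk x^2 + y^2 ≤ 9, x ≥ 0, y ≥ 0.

The region D is 0 ≤ r ≤ 3, 0 ≤ θ ≤ π/2 in polar coordinates, where x = r cos(θ), y = r sin(θ), and dA = r dr dθ.

Under the substitution, the integrand becomes 23r^2, so

    ∬_D (23x^2 + 23y^2) dA = ∫_{0}^{π/2} ∫_{0}^{3} (23r^2) · r dr dθ.

Inner integral (in r): ∫_{0}^{3} (23r^2) · r dr = 1863/4.

Outer integral (in θ): ∫_{0}^{π/2} (1863/4) dθ = 1863π/8.

Therefore ∬_D (23x^2 + 23y^2) dA = 1863π/8.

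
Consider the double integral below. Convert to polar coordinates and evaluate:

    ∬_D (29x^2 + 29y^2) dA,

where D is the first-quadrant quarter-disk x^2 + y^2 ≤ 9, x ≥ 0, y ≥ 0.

The region D is 0 ≤ r ≤ 3, 0 ≤ θ ≤ π/2 in polar coordinates, where x = r cos(θ), y = r sin(θ), and dA = r dr dθ.

Under the substitution, the integrand becomes 29r^2, so

    ∬_D (29x^2 + 29y^2) dA = ∫_{0}^{π/2} ∫_{0}^{3} (29r^2) · r dr dθ.

Inner integral (in r): ∫_{0}^{3} (29r^2) · r dr = 2349/4.

Outer integral (in θ): ∫_{0}^{π/2} (2349/4) dθ = 2349π/8.

Therefore ∬_D (29x^2 + 29y^2) dA = 2349π/8.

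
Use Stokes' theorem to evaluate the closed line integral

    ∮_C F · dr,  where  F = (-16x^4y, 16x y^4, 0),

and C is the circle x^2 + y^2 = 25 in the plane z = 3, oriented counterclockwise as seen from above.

Let S be the flat disk x^2 + y^2 ≤ 25 in the plane z = 3, with upward unit normal n̂ = ẑ. By Stokes' theorem,

    ∮_C F · dr = ∬_S (∇ × F) · n̂ dS = ∬_D (curl F)_z dA,

where D is the disk x^2 + y^2 ≤ 25.

Compute the curl of F = (-16x^4y, 16x y^4, 0):
    (∇ × F)_x = ∂F_z/∂y - ∂F_y/∂z = 0,
    (∇ × F)_y = ∂F_x/∂z - ∂F_z/∂x = 0,
    (∇ × F)_z = ∂F_y/∂x - ∂F_x/∂y = 16x^4 + 16y^4.

On z = 3, (curl F)_z = 16x^4 + 16y^4.

Convert to polar (x = r cos θ, y = r sin θ, dA = r dr dθ); the integrand becomes 16r^4(sin(θ)^4 + cos(θ)^4), so

    ∬_D (curl F)_z dA = ∫_0^{2π} ∫_0^{5} (16r^4(sin(θ)^4 + cos(θ)^4)) · r dr dθ.

Inner (r from 0 to 5): 125000sin(θ)^4/3 + 125000cos(θ)^4/3.
Outer (θ from 0 to 2π): 62500π.

Therefore ∮_C F · dr = 62500π.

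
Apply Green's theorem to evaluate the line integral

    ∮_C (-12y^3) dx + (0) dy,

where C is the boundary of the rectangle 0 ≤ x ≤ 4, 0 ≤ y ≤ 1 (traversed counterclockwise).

Green's theorem converts the closed line integral into a double integral over the enclosed region D:

    ∮_C P dx + Q dy = ∬_D (∂Q/∂x - ∂P/∂y) dA.

Here P = -12y^3, Q = 0, so

    ∂Q/∂x = 0,    ∂P/∂y = -36y^2,
    ∂Q/∂x - ∂P/∂y = 36y^2.

D is the region 0 ≤ x ≤ 4, 0 ≤ y ≤ 1. Evaluating the double integral:

    ∬_D (36y^2) dA = ∫_0^{4} ∫_0^{1} (36y^2) dy dx.

Inner (y from 0 to 1): 12.
Outer (x from 0 to 4): 48.

Therefore ∮_C P dx + Q dy = 48.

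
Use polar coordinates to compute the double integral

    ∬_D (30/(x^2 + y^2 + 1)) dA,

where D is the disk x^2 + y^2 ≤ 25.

The region D is 0 ≤ r ≤ 5, 0 ≤ θ ≤ 2π in polar coordinates, where x = r cos(θ), y = r sin(θ), and dA = r dr dθ.

Under the substitution, the integrand becomes 30/(r^2 + 1), so

    ∬_D (30/(x^2 + y^2 + 1)) dA = ∫_{0}^{2π} ∫_{0}^{5} (30/(r^2 + 1)) · r dr dθ.

Inner integral (in r): ∫_{0}^{5} (30/(r^2 + 1)) · r dr = log(1677259342285725925376).

Outer integral (in θ): ∫_{0}^{2π} (log(1677259342285725925376)) dθ = 30π log(26).

Therefore ∬_D (30/(x^2 + y^2 + 1)) dA = 30π log(26).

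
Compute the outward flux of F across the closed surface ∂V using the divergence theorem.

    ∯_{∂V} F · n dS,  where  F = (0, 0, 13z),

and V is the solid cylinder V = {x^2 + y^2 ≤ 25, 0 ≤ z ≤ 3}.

By the divergence theorem,

    ∯_{∂V} F · n dS = ∭_V (∇ · F) dV.

Compute the divergence:
    ∇ · F = ∂F_x/∂x + ∂F_y/∂y + ∂F_z/∂z = 0 + 0 + 13 = 13.

In cylindrical coordinates, x = r cos(θ), y = r sin(θ), z = z, dV = r dr dθ dz, with 0 ≤ r ≤ 5, 0 ≤ θ ≤ 2π, 0 ≤ z ≤ 3.

The integrand, after substitution and multiplying by the volume element, becomes (13) · r, so

    ∭_V (∇·F) dV = ∫_0^{2π} ∫_0^{5} ∫_0^{3} (13) · r dz dr dθ.

Inner (z from 0 to 3): 39r.
Middle (r from 0 to 5): 975/2.
Outer (θ from 0 to 2π): 975π.

Therefore ∯_{∂V} F · n dS = 975π.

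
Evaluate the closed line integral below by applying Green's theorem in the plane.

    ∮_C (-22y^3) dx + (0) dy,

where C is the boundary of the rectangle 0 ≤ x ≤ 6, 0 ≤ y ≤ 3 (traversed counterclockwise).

Green's theorem converts the closed line integral into a double integral over the enclosed region D:

    ∮_C P dx + Q dy = ∬_D (∂Q/∂x - ∂P/∂y) dA.

Here P = -22y^3, Q = 0, so

    ∂Q/∂x = 0,    ∂P/∂y = -66y^2,
    ∂Q/∂x - ∂P/∂y = 66y^2.

D is the region 0 ≤ x ≤ 6, 0 ≤ y ≤ 3. Evaluating the double integral:

    ∬_D (66y^2) dA = ∫_0^{6} ∫_0^{3} (66y^2) dy dx.

Inner (y from 0 to 3): 594.
Outer (x from 0 to 6): 3564.

Therefore ∮_C P dx + Q dy = 3564.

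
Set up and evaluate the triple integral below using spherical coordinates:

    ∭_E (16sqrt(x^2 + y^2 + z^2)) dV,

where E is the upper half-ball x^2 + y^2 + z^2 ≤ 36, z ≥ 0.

In spherical coordinates, x = ρ sin(φ) cos(θ), y = ρ sin(φ) sin(θ), z = ρ cos(φ), and dV = ρ^2 sin(φ) dρ dφ dθ.

The integrand becomes 16ρ, so

    ∭_E (16sqrt(x^2 + y^2 + z^2)) dV = ∫_{0}^{2π} ∫_{0}^{π/2} ∫_{0}^{6} (16ρ) · ρ^2 sin(φ) dρ dφ dθ.

Inner (ρ): 5184sin(φ).
Middle (φ): 5184.
Outer (θ): 10368π.

Therefore the triple integral equals 10368π.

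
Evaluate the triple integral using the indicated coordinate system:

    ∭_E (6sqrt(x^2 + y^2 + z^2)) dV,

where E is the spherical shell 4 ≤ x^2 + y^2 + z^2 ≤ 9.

In spherical coordinates, x = ρ sin(φ) cos(θ), y = ρ sin(φ) sin(θ), z = ρ cos(φ), and dV = ρ^2 sin(φ) dρ dφ dθ.

The integrand becomes 6ρ, so

    ∭_E (6sqrt(x^2 + y^2 + z^2)) dV = ∫_{0}^{2π} ∫_{0}^{π} ∫_{2}^{3} (6ρ) · ρ^2 sin(φ) dρ dφ dθ.

Inner (ρ): 195sin(φ)/2.
Middle (φ): 195.
Outer (θ): 390π.

Therefore the triple integral equals 390π.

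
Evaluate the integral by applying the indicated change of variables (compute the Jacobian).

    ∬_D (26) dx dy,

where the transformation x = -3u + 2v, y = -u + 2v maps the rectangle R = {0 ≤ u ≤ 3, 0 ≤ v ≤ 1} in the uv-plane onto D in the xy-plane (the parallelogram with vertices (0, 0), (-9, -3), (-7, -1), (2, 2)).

Compute the Jacobian determinant of (x, y) with respect to (u, v):

    ∂(x,y)/∂(u,v) = | -3  2 | = (-3)(2) - (2)(-1) = -4.
                   | -1  2 |

Its absolute value is |J| = 4 (the area scaling factor).

Substituting x = -3u + 2v, y = -u + 2v into the integrand,

    26 → 26,

so the integral becomes

    ∬_R (26) · |J| du dv = ∫_0^3 ∫_0^1 (104) dv du.

Inner (v): 104.
Outer (u): 312.

Therefore ∬_D (26) dx dy = 312.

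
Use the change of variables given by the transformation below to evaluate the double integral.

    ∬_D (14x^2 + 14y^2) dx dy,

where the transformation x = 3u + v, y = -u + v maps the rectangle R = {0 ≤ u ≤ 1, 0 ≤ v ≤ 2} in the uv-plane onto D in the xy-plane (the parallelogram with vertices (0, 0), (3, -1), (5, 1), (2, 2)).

Compute the Jacobian determinant of (x, y) with respect to (u, v):

    ∂(x,y)/∂(u,v) = | 3  1 | = (3)(1) - (1)(-1) = 4.
                   | -1  1 |

Its absolute value is |J| = 4 (the area scaling factor).

Substituting x = 3u + v, y = -u + v into the integrand,

    14x^2 + 14y^2 → 140u^2 + 56u v + 28v^2,

so the integral becomes

    ∬_R (140u^2 + 56u v + 28v^2) · |J| du dv = ∫_0^1 ∫_0^2 (560u^2 + 224u v + 112v^2) dv du.

Inner (v): 1120u^2 + 448u + 896/3.
Outer (u): 896.

Therefore ∬_D (14x^2 + 14y^2) dx dy = 896.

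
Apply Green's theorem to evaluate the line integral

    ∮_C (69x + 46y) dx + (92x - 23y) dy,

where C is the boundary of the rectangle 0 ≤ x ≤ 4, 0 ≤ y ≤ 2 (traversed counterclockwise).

Green's theorem converts the closed line integral into a double integral over the enclosed region D:

    ∮_C P dx + Q dy = ∬_D (∂Q/∂x - ∂P/∂y) dA.

Here P = 69x + 46y, Q = 92x - 23y, so

    ∂Q/∂x = 92,    ∂P/∂y = 46,
    ∂Q/∂x - ∂P/∂y = 46.

D is the region 0 ≤ x ≤ 4, 0 ≤ y ≤ 2. Evaluating the double integral:

    ∬_D (46) dA = ∫_0^{4} ∫_0^{2} (46) dy dx.

Inner (y from 0 to 2): 92.
Outer (x from 0 to 4): 368.

Therefore ∮_C P dx + Q dy = 368.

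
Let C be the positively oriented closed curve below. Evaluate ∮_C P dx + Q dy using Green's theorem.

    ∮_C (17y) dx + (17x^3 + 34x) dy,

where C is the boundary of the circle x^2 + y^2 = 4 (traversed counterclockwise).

Green's theorem converts the closed line integral into a double integral over the enclosed region D:

    ∮_C P dx + Q dy = ∬_D (∂Q/∂x - ∂P/∂y) dA.

Here P = 17y, Q = 17x^3 + 34x, so

    ∂Q/∂x = 51x^2 + 34,    ∂P/∂y = 17,
    ∂Q/∂x - ∂P/∂y = 51x^2 + 17.

D is the region x^2 + y^2 ≤ 4. Evaluating the double integral:

In polar coordinates (x = r cos θ, y = r sin θ, dA = r dr dθ) the integrand becomes 51r^2cos(θ)^2 + 17, so

    ∬_D (51x^2 + 17) dA = ∫_0^{2π} ∫_0^{2} (51r^2cos(θ)^2 + 17) · r dr dθ.

Inner (r from 0 to 2): 204cos(θ)^2 + 34.
Outer (θ from 0 to 2π): 272π.

Therefore ∮_C P dx + Q dy = 272π.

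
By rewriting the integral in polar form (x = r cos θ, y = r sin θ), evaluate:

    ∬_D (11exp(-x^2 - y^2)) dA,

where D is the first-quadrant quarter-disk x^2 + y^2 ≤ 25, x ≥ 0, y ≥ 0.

The region D is 0 ≤ r ≤ 5, 0 ≤ θ ≤ π/2 in polar coordinates, where x = r cos(θ), y = r sin(θ), and dA = r dr dθ.

Under the substitution, the integrand becomes 11exp(-r^2), so

    ∬_D (11exp(-x^2 - y^2)) dA = ∫_{0}^{π/2} ∫_{0}^{5} (11exp(-r^2)) · r dr dθ.

Inner integral (in r): ∫_{0}^{5} (11exp(-r^2)) · r dr = 11/2 - 11exp(-25)/2.

Outer integral (in θ): ∫_{0}^{π/2} (11/2 - 11exp(-25)/2) dθ = -11π (1 - exp(25))exp(-25)/4.

Therefore ∬_D (11exp(-x^2 - y^2)) dA = -11π (1 - exp(25))exp(-25)/4.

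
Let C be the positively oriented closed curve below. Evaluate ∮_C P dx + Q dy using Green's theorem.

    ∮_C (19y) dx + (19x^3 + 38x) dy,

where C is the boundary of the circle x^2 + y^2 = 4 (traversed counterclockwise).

Green's theorem converts the closed line integral into a double integral over the enclosed region D:

    ∮_C P dx + Q dy = ∬_D (∂Q/∂x - ∂P/∂y) dA.

Here P = 19y, Q = 19x^3 + 38x, so

    ∂Q/∂x = 57x^2 + 38,    ∂P/∂y = 19,
    ∂Q/∂x - ∂P/∂y = 57x^2 + 19.

D is the region x^2 + y^2 ≤ 4. Evaluating the double integral:

In polar coordinates (x = r cos θ, y = r sin θ, dA = r dr dθ) the integrand becomes 57r^2cos(θ)^2 + 19, so

    ∬_D (57x^2 + 19) dA = ∫_0^{2π} ∫_0^{2} (57r^2cos(θ)^2 + 19) · r dr dθ.

Inner (r from 0 to 2): 228cos(θ)^2 + 38.
Outer (θ from 0 to 2π): 304π.

Therefore ∮_C P dx + Q dy = 304π.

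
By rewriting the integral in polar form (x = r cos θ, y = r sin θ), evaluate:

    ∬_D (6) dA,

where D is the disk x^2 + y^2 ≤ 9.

The region D is 0 ≤ r ≤ 3, 0 ≤ θ ≤ 2π in polar coordinates, where x = r cos(θ), y = r sin(θ), and dA = r dr dθ.

Under the substitution, the integrand becomes 6, so

    ∬_D (6) dA = ∫_{0}^{2π} ∫_{0}^{3} (6) · r dr dθ.

Inner integral (in r): ∫_{0}^{3} (6) · r dr = 27.

Outer integral (in θ): ∫_{0}^{2π} (27) dθ = 54π.

Therefore ∬_D (6) dA = 54π.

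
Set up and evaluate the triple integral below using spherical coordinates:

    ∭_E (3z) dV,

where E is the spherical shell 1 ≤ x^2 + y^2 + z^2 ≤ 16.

In spherical coordinates, x = ρ sin(φ) cos(θ), y = ρ sin(φ) sin(θ), z = ρ cos(φ), and dV = ρ^2 sin(φ) dρ dφ dθ.

The integrand becomes 3ρ cos(φ), so

    ∭_E (3z) dV = ∫_{0}^{2π} ∫_{0}^{π} ∫_{1}^{4} (3ρ cos(φ)) · ρ^2 sin(φ) dρ dφ dθ.

Inner (ρ): 765sin(2φ)/8.
Middle (φ): 0.
Outer (θ): 0.

Therefore the triple integral equals 0.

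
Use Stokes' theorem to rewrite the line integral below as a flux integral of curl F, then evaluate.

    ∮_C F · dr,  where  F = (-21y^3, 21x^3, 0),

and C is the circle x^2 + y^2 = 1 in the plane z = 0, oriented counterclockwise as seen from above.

Let S be the flat disk x^2 + y^2 ≤ 1 in the plane z = 0, with upward unit normal n̂ = ẑ. By Stokes' theorem,

    ∮_C F · dr = ∬_S (∇ × F) · n̂ dS = ∬_D (curl F)_z dA,

where D is the disk x^2 + y^2 ≤ 1.

Compute the curl of F = (-21y^3, 21x^3, 0):
    (∇ × F)_x = ∂F_z/∂y - ∂F_y/∂z = 0,
    (∇ × F)_y = ∂F_x/∂z - ∂F_z/∂x = 0,
    (∇ × F)_z = ∂F_y/∂x - ∂F_x/∂y = 63x^2 + 63y^2.

On z = 0, (curl F)_z = 63x^2 + 63y^2.

Convert to polar (x = r cos θ, y = r sin θ, dA = r dr dθ); the integrand becomes 63r^2, so

    ∬_D (curl F)_z dA = ∫_0^{2π} ∫_0^{1} (63r^2) · r dr dθ.

Inner (r from 0 to 1): 63/4.
Outer (θ from 0 to 2π): 63π/2.

Therefore ∮_C F · dr = 63π/2.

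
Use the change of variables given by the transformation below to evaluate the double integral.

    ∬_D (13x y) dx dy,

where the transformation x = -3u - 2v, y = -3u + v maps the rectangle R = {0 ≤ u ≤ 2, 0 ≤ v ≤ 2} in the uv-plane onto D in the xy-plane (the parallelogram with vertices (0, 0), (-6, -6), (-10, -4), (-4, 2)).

Compute the Jacobian determinant of (x, y) with respect to (u, v):

    ∂(x,y)/∂(u,v) = | -3  -2 | = (-3)(1) - (-2)(-3) = -9.
                   | -3  1 |

Its absolute value is |J| = 9 (the area scaling factor).

Substituting x = -3u - 2v, y = -3u + v into the integrand,

    13x y → 117u^2 + 39u v - 26v^2,

so the integral becomes

    ∬_R (117u^2 + 39u v - 26v^2) · |J| du dv = ∫_0^2 ∫_0^2 (1053u^2 + 351u v - 234v^2) dv du.

Inner (v): 2106u^2 + 702u - 624.
Outer (u): 5772.

Therefore ∬_D (13x y) dx dy = 5772.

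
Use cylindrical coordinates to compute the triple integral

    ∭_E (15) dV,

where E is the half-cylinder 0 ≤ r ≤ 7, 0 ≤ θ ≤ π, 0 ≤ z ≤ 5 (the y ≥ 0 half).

In cylindrical coordinates, x = r cos(θ), y = r sin(θ), z = z, and dV = r dr dθ dz.

The integrand becomes 15, so

    ∭_E (15) dV = ∫_{0}^{π} ∫_{0}^{7} ∫_{0}^{5} (15) · r dz dr dθ.

Inner (z): 75r.
Middle (r from 0 to 7): 3675/2.
Outer (θ): 3675π/2.

Therefore the triple integral equals 3675π/2.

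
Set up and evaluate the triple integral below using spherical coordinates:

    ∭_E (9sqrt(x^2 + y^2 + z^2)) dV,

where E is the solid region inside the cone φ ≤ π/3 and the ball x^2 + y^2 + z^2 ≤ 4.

In spherical coordinates, x = ρ sin(φ) cos(θ), y = ρ sin(φ) sin(θ), z = ρ cos(φ), and dV = ρ^2 sin(φ) dρ dφ dθ.

The integrand becomes 9ρ, so

    ∭_E (9sqrt(x^2 + y^2 + z^2)) dV = ∫_{0}^{2π} ∫_{0}^{π/3} ∫_{0}^{2} (9ρ) · ρ^2 sin(φ) dρ dφ dθ.

Inner (ρ): 36sin(φ).
Middle (φ): 18.
Outer (θ): 36π.

Therefore the triple integral equals 36π.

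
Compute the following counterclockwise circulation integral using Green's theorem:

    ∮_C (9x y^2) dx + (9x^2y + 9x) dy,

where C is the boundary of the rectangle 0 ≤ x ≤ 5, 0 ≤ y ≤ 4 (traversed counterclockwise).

Green's theorem converts the closed line integral into a double integral over the enclosed region D:

    ∮_C P dx + Q dy = ∬_D (∂Q/∂x - ∂P/∂y) dA.

Here P = 9x y^2, Q = 9x^2y + 9x, so

    ∂Q/∂x = 18x y + 9,    ∂P/∂y = 18x y,
    ∂Q/∂x - ∂P/∂y = 9.

D is the region 0 ≤ x ≤ 5, 0 ≤ y ≤ 4. Evaluating the double integral:

    ∬_D (9) dA = ∫_0^{5} ∫_0^{4} (9) dy dx.

Inner (y from 0 to 4): 36.
Outer (x from 0 to 5): 180.

Therefore ∮_C P dx + Q dy = 180.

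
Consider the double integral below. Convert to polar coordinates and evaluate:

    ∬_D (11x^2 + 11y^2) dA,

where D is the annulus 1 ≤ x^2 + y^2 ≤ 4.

The region D is 1 ≤ r ≤ 2, 0 ≤ θ ≤ 2π in polar coordinates, where x = r cos(θ), y = r sin(θ), and dA = r dr dθ.

Under the substitution, the integrand becomes 11r^2, so

    ∬_D (11x^2 + 11y^2) dA = ∫_{0}^{2π} ∫_{1}^{2} (11r^2) · r dr dθ.

Inner integral (in r): ∫_{1}^{2} (11r^2) · r dr = 165/4.

Outer integral (in θ): ∫_{0}^{2π} (165/4) dθ = 165π/2.

Therefore ∬_D (11x^2 + 11y^2) dA = 165π/2.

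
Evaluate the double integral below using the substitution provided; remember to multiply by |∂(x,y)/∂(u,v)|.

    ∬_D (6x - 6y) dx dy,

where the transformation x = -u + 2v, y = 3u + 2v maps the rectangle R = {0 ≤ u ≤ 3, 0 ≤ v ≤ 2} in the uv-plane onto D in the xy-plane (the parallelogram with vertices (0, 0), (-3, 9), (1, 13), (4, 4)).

Compute the Jacobian determinant of (x, y) with respect to (u, v):

    ∂(x,y)/∂(u,v) = | -1  2 | = (-1)(2) - (2)(3) = -8.
                   | 3  2 |

Its absolute value is |J| = 8 (the area scaling factor).

Substituting x = -u + 2v, y = 3u + 2v into the integrand,

    6x - 6y → -24u,

so the integral becomes

    ∬_R (-24u) · |J| du dv = ∫_0^3 ∫_0^2 (-192u) dv du.

Inner (v): -384u.
Outer (u): -1728.

Therefore ∬_D (6x - 6y) dx dy = -1728.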